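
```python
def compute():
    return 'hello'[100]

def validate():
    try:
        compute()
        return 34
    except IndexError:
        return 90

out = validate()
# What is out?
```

Step-by-step execution trace:
1. `validate()` calls `compute()`.
2. `compute()` evaluates `'hello'[100]`, which raises IndexError; it propagates to the caller.
3. `return 34` is not reached.
4. `except IndexError` in validate matches → returns 90.
5. out = 90.
Result: 90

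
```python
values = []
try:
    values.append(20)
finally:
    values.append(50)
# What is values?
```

Step-by-step execution trace:
1. try: `values.append(20)` → values = [20].
2. The try body completes without raising.
3. finally always runs: `values.append(50)` → values = [20, 50].
Result: [20, 50]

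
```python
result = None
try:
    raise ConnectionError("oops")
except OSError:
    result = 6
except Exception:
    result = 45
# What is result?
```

Step-by-step execution trace:
1. `raise ConnectionError(...)` raises ConnectionError.
2. `except OSError` matches (ConnectionError is a subclass of OSError) → result = 6.
3. `except Exception` is not reached.
Result: 6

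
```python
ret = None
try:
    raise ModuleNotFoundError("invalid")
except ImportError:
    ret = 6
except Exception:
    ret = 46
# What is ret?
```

Step-by-step execution trace:
1. `raise ModuleNotFoundError(...)` raises ModuleNotFoundError.
2. `except ImportError` matches (ModuleNotFoundError is a subclass of ImportError) → ret = 6.
3. `except Exception` is not reached.
Result: 6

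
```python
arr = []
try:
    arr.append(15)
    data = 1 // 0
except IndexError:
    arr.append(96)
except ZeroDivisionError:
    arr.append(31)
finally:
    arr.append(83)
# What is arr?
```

Step-by-step execution trace:
1. try: `arr.append(15)` → arr = [15].
2. `data = 1 // 0` raises ZeroDivisionError.
3. `except IndexError` does not match ZeroDivisionError; skipped.
4. `except ZeroDivisionError` matches → `arr.append(31)` → arr = [15, 31].
5. finally always runs: `arr.append(83)` → arr = [15, 31, 83].
Result: [15, 31, 83]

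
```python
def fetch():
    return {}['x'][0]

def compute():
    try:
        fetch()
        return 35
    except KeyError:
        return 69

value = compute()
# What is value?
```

Step-by-step execution trace:
1. `compute()` calls `fetch()`.
2. `fetch()` evaluates `{}['x'][0]`, which raises KeyError; it propagates to the caller.
3. `return 35` is not reached.
4. `except KeyError` in compute matches → returns 69.
5. value = 69.
Result: 69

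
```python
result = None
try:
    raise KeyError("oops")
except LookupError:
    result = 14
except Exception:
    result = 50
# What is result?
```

Step-by-step execution trace:
1. `raise KeyError(...)` raises KeyError.
2. `except LookupError` matches (KeyError is a subclass of LookupError) → result = 14.
3. `except Exception` is not reached.
Result: 14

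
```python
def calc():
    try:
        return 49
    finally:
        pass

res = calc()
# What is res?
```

Step-by-step execution trace:
1. `calc()` enters try: `return 49` sets pending return value 49.
2. Before returning, `finally: pass` runs (no effect).
3. calc() returns 49 → res = 49.
Result: 49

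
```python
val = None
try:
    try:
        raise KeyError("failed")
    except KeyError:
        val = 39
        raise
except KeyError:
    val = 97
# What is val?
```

Step-by-step execution trace:
1. Inner try: `raise KeyError("failed")` raises KeyError.
2. Inner `except KeyError` matches → val = 39.
3. bare `raise` re-raises the same KeyError.
4. Outer `except KeyError` matches → val = 97.
Result: 97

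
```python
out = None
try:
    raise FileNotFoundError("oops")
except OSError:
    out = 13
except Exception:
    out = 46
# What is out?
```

Step-by-step execution trace:
1. `raise FileNotFoundError(...)` raises FileNotFoundError.
2. `except OSError` matches (FileNotFoundError is a subclass of OSError) → out = 13.
3. `except Exception` is not reached.
Result: 13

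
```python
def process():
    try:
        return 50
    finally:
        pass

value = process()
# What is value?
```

Step-by-step execution trace:
1. `process()` enters try: `return 50` sets pending return value 50.
2. Before returning, `finally: pass` runs (no effect).
3. process() returns 50 → value = 50.
Result: 50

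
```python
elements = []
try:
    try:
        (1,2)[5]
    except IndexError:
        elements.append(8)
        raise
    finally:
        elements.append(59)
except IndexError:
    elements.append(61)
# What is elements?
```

Step-by-step execution trace:
1. Inner try: `(1,2)[5]` raises IndexError.
2. Inner `except IndexError` matches → `elements.append(8)` → elements = [8].
3. bare `raise` re-raises IndexError.
4. Inner `finally` runs during unwinding: `elements.append(59)` → elements = [8, 59].
5. Outer `except IndexError` matches → `elements.append(61)` → elements = [8, 59, 61].
Result: [8, 59, 61]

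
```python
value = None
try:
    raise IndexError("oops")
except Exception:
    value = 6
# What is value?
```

Step-by-step execution trace:
1. `raise IndexError(...)` raises IndexError.
2. `except Exception` matches (IndexError is a subclass of Exception) → value = 6.
Result: 6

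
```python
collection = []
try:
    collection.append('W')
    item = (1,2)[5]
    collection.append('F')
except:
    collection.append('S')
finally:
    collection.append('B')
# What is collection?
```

Step-by-step execution trace:
1. try: `collection.append('W')` → collection = ['W'].
2. `item = (1,2)[5]` raises IndexError; `collection.append('F')` is not reached.
3. bare `except` matches → `collection.append('S')` → collection = ['W', 'S'].
4. finally always runs: `collection.append('B')` → collection = ['W', 'S', 'B'].
Result: ['W', 'S', 'B']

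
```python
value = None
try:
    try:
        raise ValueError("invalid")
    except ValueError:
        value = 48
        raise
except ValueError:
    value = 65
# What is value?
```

Step-by-step execution trace:
1. Inner try: `raise ValueError("invalid")` raises ValueError.
2. Inner `except ValueError` matches → value = 48.
3. bare `raise` re-raises the same ValueError.
4. Outer `except ValueError` matches → value = 65.
Result: 65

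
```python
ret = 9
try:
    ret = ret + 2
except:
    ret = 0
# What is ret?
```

Step-by-step execution trace:
1. ret starts at 9.
2. try: `ret = ret + 2` → ret = 11. No exception raised.
3. `except` is skipped.
Result: 11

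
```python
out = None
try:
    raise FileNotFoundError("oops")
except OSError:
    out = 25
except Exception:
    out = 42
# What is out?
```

Step-by-step execution trace:
1. `raise FileNotFoundError(...)` raises FileNotFoundError.
2. `except OSError` matches (FileNotFoundError is a subclass of OSError) → out = 25.
3. `except Exception` is not reached.
Result: 25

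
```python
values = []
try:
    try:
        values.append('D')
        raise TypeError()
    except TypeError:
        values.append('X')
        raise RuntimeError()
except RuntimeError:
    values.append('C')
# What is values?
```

Step-by-step execution trace:
1. Inner try: `values.append('D')` → values = ['D'].
2. `raise TypeError()` raises TypeError.
3. Inner `except TypeError` matches → `values.append('X')` → values = ['D', 'X'].
4. `raise RuntimeError()` raises RuntimeError; propagates to outer try.
5. Outer `except RuntimeError` matches → `values.append('C')` → values = ['D', 'X', 'C'].
Result: ['D', 'X', 'C']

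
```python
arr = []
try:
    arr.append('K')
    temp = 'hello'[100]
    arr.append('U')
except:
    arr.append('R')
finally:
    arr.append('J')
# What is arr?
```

Step-by-step execution trace:
1. try: `arr.append('K')` → arr = ['K'].
2. `temp = 'hello'[100]` raises IndexError; `arr.append('U')` is not reached.
3. bare `except` matches → `arr.append('R')` → arr = ['K', 'R'].
4. finally always runs: `arr.append('J')` → arr = ['K', 'R', 'J'].
Result: ['K', 'R', 'J']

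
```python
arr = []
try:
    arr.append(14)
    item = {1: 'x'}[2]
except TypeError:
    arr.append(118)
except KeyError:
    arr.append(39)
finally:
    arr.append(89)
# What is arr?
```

Step-by-step execution trace:
1. try: `arr.append(14)` → arr = [14].
2. `item = {1: 'x'}[2]` raises KeyError.
3. `except TypeError` does not match KeyError; skipped.
4. `except KeyError` matches → `arr.append(39)` → arr = [14, 39].
5. finally always runs: `arr.append(89)` → arr = [14, 39, 89].
Result: [14, 39, 89]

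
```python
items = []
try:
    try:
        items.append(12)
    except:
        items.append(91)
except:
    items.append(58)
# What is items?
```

Step-by-step execution trace:
1. Inner try: `items.append(12)` → items = [12]. No exception raised.
2. Inner `except` is skipped.
3. Inner try completes normally; outer `except` is skipped.
Result: [12]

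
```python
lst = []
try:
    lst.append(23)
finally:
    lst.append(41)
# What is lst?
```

Step-by-step execution trace:
1. try: `lst.append(23)` → lst = [23].
2. The try body completes without raising.
3. finally always runs: `lst.append(41)` → lst = [23, 41].
Result: [23, 41]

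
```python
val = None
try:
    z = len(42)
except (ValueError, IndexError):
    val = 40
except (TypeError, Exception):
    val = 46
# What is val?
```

Step-by-step execution trace:
1. `z = len(42)` raises TypeError.
2. `except (ValueError, IndexError)` does not match TypeError; skipped.
3. `except (TypeError, Exception)` matches (TypeError is in the tuple) → val = 46.
Result: 46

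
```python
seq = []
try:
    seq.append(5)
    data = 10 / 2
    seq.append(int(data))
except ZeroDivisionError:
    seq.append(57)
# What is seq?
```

Step-by-step execution trace:
1. try: `seq.append(5)` → seq = [5].
2. `data = 10 / 2` → data = 5.0. No exception raised.
3. `seq.append(int(data))` → seq = [5, 5].
4. `except ZeroDivisionError` is skipped (no exception was raised).
Result: [5, 5]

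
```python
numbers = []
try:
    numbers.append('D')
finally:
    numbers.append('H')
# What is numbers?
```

Step-by-step execution trace:
1. try: `numbers.append('D')` → numbers = ['D'].
2. The try body completes without raising.
3. finally always runs: `numbers.append('H')` → numbers = ['D', 'H'].
Result: ['D', 'H']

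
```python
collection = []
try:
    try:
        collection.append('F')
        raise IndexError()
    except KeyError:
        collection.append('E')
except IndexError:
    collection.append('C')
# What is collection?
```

Step-by-step execution trace:
1. Inner try: `collection.append('F')` → collection = ['F'].
2. `raise IndexError()` raises IndexError.
3. Inner `except KeyError` does not match IndexError; exception propagates to outer try.
4. Outer `except IndexError` matches → `collection.append('C')` → collection = ['F', 'C'].
Result: ['F', 'C']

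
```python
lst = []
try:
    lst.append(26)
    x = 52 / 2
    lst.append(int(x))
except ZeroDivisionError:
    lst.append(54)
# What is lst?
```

Step-by-step execution trace:
1. try: `lst.append(26)` → lst = [26].
2. `x = 52 / 2` → x = 26.0. No exception raised.
3. `lst.append(int(x))` → lst = [26, 26].
4. `except ZeroDivisionError` is skipped (no exception was raised).
Result: [26, 26]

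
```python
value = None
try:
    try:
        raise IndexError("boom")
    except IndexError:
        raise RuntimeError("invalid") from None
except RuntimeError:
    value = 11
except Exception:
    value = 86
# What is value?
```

Step-by-step execution trace:
1. Inner try raises IndexError; inner `except IndexError` catches it.
2. `raise RuntimeError(...) from None` raises RuntimeError (from None suppresses __context__, but the active exception is still RuntimeError).
3. Outer `except RuntimeError` matches → value = 11.
4. `except Exception` is not reached.
Result: 11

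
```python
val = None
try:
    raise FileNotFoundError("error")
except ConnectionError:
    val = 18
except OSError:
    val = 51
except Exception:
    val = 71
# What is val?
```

Step-by-step execution trace:
1. `raise FileNotFoundError(...)` raises FileNotFoundError.
2. `except ConnectionError` does not match (FileNotFoundError is not a subclass of ConnectionError); skipped.
3. `except OSError` matches (FileNotFoundError is a subclass of OSError) → val = 51.
4. `except Exception` is not reached.
Result: 51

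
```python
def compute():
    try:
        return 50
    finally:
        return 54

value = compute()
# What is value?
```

Step-by-step execution trace:
1. `compute()` enters try: `return 50` sets pending return value 50.
2. Before returning, `finally: return 54` runs and overrides the pending return.
3. compute() returns 54 → value = 54.
Result: 54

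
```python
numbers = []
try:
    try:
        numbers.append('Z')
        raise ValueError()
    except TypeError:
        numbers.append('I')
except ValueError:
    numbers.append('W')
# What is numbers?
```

Step-by-step execution trace:
1. Inner try: `numbers.append('Z')` → numbers = ['Z'].
2. `raise ValueError()` raises ValueError.
3. Inner `except TypeError` does not match ValueError; exception propagates to outer try.
4. Outer `except ValueError` matches → `numbers.append('W')` → numbers = ['Z', 'W'].
Result: ['Z', 'W']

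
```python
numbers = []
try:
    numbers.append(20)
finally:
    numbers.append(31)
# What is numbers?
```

Step-by-step execution trace:
1. try: `numbers.append(20)` → numbers = [20].
2. The try body completes without raising.
3. finally always runs: `numbers.append(31)` → numbers = [20, 31].
Result: [20, 31]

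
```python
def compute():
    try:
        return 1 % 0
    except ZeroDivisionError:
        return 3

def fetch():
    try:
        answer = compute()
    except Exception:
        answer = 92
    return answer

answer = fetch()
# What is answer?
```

Step-by-step execution trace:
1. `fetch()` calls `compute()`.
2. In compute: `1 % 0` raises ZeroDivisionError; `except ZeroDivisionError` catches it → returns 3.
3. In fetch: `answer = compute()` → answer = 3. No exception reaches fetch.
4. `except Exception` is skipped; fetch returns 3.
5. answer = 3.
Result: 3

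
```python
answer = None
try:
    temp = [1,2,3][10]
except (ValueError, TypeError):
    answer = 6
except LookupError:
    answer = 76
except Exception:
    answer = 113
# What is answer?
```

Step-by-step execution trace:
1. `temp = [1,2,3][10]` raises IndexError.
2. `except (ValueError, TypeError)` does not match IndexError; skipped.
3. `except LookupError` matches (IndexError is a subclass of LookupError) → answer = 76.
4. `except Exception` is not reached.
Result: 76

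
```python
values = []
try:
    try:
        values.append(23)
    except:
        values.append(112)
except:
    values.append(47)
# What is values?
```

Step-by-step execution trace:
1. Inner try: `values.append(23)` → values = [23]. No exception raised.
2. Inner `except` is skipped.
3. Inner try completes normally; outer `except` is skipped.
Result: [23]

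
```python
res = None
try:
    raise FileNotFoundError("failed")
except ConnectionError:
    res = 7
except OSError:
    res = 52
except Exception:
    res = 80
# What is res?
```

Step-by-step execution trace:
1. `raise FileNotFoundError(...)` raises FileNotFoundError.
2. `except ConnectionError` does not match (FileNotFoundError is not a subclass of ConnectionError); skipped.
3. `except OSError` matches (FileNotFoundError is a subclass of OSError) → res = 52.
4. `except Exception` is not reached.
Result: 52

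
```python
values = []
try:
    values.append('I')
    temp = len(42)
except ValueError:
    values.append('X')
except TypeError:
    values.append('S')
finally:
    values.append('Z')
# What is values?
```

Step-by-step execution trace:
1. try: `values.append('I')` → values = ['I'].
2. `temp = len(42)` raises TypeError.
3. `except ValueError` does not match TypeError; skipped.
4. `except TypeError` matches → `values.append('S')` → values = ['I', 'S'].
5. finally always runs: `values.append('Z')` → values = ['I', 'S', 'Z'].
Result: ['I', 'S', 'Z']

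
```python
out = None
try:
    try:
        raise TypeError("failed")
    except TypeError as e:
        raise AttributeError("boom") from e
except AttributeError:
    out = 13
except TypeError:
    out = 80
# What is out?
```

Step-by-step execution trace:
1. Inner try raises TypeError; inner `except TypeError as e` catches it.
2. `raise AttributeError(...) from e` raises AttributeError (TypeError is attached as __cause__, but only AttributeError is active).
3. Outer `except AttributeError` matches → out = 13.
4. `except TypeError` is not reached.
Result: 13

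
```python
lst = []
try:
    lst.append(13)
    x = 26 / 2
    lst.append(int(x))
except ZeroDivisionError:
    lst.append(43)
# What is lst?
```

Step-by-step execution trace:
1. try: `lst.append(13)` → lst = [13].
2. `x = 26 / 2` → x = 13.0. No exception raised.
3. `lst.append(int(x))` → lst = [13, 13].
4. `except ZeroDivisionError` is skipped (no exception was raised).
Result: [13, 13]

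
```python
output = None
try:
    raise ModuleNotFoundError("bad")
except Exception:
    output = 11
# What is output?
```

Step-by-step execution trace:
1. `raise ModuleNotFoundError(...)` raises ModuleNotFoundError.
2. `except Exception` matches (ModuleNotFoundError is a subclass of Exception) → output = 11.
Result: 11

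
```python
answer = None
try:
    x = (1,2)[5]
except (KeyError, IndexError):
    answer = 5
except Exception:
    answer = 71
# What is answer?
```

Step-by-step execution trace:
1. `x = (1,2)[5]` raises IndexError.
2. `except (KeyError, IndexError)` matches (IndexError is in the tuple) → answer = 5.
3. `except Exception` is not reached.
Result: 5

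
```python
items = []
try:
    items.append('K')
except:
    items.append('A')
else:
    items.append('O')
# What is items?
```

Step-by-step execution trace:
1. try: `items.append('K')` → items = ['K']. No exception raised.
2. `except` is skipped.
3. `else` runs (try completed without exception): `items.append('O')` → items = ['K', 'O'].
Result: ['K', 'O']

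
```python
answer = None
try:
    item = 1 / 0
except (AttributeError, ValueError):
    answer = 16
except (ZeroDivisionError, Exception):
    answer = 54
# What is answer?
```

Step-by-step execution trace:
1. `item = 1 / 0` raises ZeroDivisionError.
2. `except (AttributeError, ValueError)` does not match ZeroDivisionError; skipped.
3. `except (ZeroDivisionError, Exception)` matches (ZeroDivisionError is in the tuple) → answer = 54.
Result: 54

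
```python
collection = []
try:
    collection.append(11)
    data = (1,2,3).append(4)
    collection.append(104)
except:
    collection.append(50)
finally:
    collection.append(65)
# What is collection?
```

Step-by-step execution trace:
1. try: `collection.append(11)` → collection = [11].
2. `data = (1,2,3).append(4)` raises AttributeError; `collection.append(104)` is not reached.
3. bare `except` matches → `collection.append(50)` → collection = [11, 50].
4. finally always runs: `collection.append(65)` → collection = [11, 50, 65].
Result: [11, 50, 65]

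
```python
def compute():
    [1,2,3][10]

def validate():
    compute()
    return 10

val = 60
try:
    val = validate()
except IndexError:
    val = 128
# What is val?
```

Step-by-step execution trace:
1. val starts at 60.
2. try: `validate()` calls `compute()`.
3. `compute()` evaluates `[1,2,3][10]`, which raises IndexError; it propagates through validate (uncaught).
4. `return 10` in validate is not reached; the assignment to val does not complete.
5. `except IndexError` matches → val = 128.
Result: 128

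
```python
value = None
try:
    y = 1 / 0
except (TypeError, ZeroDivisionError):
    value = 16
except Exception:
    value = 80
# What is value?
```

Step-by-step execution trace:
1. `y = 1 / 0` raises ZeroDivisionError.
2. `except (TypeError, ZeroDivisionError)` matches (ZeroDivisionError is in the tuple) → value = 16.
3. `except Exception` is not reached.
Result: 16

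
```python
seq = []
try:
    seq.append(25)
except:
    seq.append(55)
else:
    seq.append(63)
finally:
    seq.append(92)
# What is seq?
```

Step-by-step execution trace:
1. try: `seq.append(25)` → seq = [25]. No exception raised.
2. `except` is skipped.
3. `else` runs: `seq.append(63)` → seq = [25, 63].
4. `finally` always runs: `seq.append(92)` → seq = [25, 63, 92].
Result: [25, 63, 92]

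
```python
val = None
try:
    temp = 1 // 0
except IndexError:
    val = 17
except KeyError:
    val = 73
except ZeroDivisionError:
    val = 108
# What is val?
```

Step-by-step execution trace:
1. `temp = 1 // 0` raises ZeroDivisionError.
2. `except IndexError` does not match ZeroDivisionError; skipped.
3. `except KeyError` does not match ZeroDivisionError; skipped.
4. `except ZeroDivisionError` matches → val = 108.
Result: 108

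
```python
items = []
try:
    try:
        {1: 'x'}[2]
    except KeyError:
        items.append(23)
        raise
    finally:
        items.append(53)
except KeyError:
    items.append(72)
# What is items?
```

Step-by-step execution trace:
1. Inner try: `{1: 'x'}[2]` raises KeyError.
2. Inner `except KeyError` matches → `items.append(23)` → items = [23].
3. bare `raise` re-raises KeyError.
4. Inner `finally` runs during unwinding: `items.append(53)` → items = [23, 53].
5. Outer `except KeyError` matches → `items.append(72)` → items = [23, 53, 72].
Result: [23, 53, 72]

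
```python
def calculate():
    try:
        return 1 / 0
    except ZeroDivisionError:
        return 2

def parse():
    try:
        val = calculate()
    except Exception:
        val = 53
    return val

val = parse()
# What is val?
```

Step-by-step execution trace:
1. `parse()` calls `calculate()`.
2. In calculate: `1 / 0` raises ZeroDivisionError; `except ZeroDivisionError` catches it → returns 2.
3. In parse: `val = calculate()` → val = 2. No exception reaches parse.
4. `except Exception` is skipped; parse returns 2.
5. val = 2.
Result: 2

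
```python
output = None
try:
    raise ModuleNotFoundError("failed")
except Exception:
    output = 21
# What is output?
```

Step-by-step execution trace:
1. `raise ModuleNotFoundError(...)` raises ModuleNotFoundError.
2. `except Exception` matches (ModuleNotFoundError is a subclass of Exception) → output = 21.
Result: 21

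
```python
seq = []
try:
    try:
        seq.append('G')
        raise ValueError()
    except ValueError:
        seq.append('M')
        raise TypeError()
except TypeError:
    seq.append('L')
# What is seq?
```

Step-by-step execution trace:
1. Inner try: `seq.append('G')` → seq = ['G'].
2. `raise ValueError()` raises ValueError.
3. Inner `except ValueError` matches → `seq.append('M')` → seq = ['G', 'M'].
4. `raise TypeError()` raises TypeError; propagates to outer try.
5. Outer `except TypeError` matches → `seq.append('L')` → seq = ['G', 'M', 'L'].
Result: ['G', 'M', 'L']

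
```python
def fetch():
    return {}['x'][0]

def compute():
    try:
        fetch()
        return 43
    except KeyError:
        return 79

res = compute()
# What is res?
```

Step-by-step execution trace:
1. `compute()` calls `fetch()`.
2. `fetch()` evaluates `{}['x'][0]`, which raises KeyError; it propagates to the caller.
3. `return 43` is not reached.
4. `except KeyError` in compute matches → returns 79.
5. res = 79.
Result: 79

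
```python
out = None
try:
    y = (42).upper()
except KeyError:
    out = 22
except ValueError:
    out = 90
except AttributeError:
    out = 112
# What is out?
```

Step-by-step execution trace:
1. `y = (42).upper()` raises AttributeError.
2. `except KeyError` does not match AttributeError; skipped.
3. `except ValueError` does not match AttributeError; skipped.
4. `except AttributeError` matches → out = 112.
Result: 112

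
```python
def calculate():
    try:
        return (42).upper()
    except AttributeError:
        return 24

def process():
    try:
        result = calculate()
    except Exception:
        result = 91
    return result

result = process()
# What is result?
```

Step-by-step execution trace:
1. `process()` calls `calculate()`.
2. In calculate: `(42).upper()` raises AttributeError; `except AttributeError` catches it → returns 24.
3. In process: `result = calculate()` → result = 24. No exception reaches process.
4. `except Exception` is skipped; process returns 24.
5. result = 24.
Result: 24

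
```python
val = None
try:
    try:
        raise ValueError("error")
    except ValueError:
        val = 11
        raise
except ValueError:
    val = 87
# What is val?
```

Step-by-step execution trace:
1. Inner try: `raise ValueError("error")` raises ValueError.
2. Inner `except ValueError` matches → val = 11.
3. bare `raise` re-raises the same ValueError.
4. Outer `except ValueError` matches → val = 87.
Result: 87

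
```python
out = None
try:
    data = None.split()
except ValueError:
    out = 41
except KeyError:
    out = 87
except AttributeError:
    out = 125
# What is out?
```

Step-by-step execution trace:
1. `data = None.split()` raises AttributeError.
2. `except ValueError` does not match AttributeError; skipped.
3. `except KeyError` does not match AttributeError; skipped.
4. `except AttributeError` matches → out = 125.
Result: 125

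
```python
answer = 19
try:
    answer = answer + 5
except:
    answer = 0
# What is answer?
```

Step-by-step execution trace:
1. answer starts at 19.
2. try: `answer = answer + 5` → answer = 24. No exception raised.
3. `except` is skipped.
Result: 24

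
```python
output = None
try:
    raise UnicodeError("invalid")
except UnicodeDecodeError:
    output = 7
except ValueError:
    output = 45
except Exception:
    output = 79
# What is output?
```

Step-by-step execution trace:
1. `raise UnicodeError(...)` raises UnicodeError.
2. `except UnicodeDecodeError` does not match (UnicodeError is not a subclass of UnicodeDecodeError); skipped.
3. `except ValueError` matches (UnicodeError is a subclass of ValueError) → output = 45.
4. `except Exception` is not reached.
Result: 45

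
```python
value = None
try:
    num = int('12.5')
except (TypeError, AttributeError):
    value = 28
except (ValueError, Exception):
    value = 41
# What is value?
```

Step-by-step execution trace:
1. `num = int('12.5')` raises ValueError.
2. `except (TypeError, AttributeError)` does not match ValueError; skipped.
3. `except (ValueError, Exception)` matches (ValueError is in the tuple) → value = 41.
Result: 41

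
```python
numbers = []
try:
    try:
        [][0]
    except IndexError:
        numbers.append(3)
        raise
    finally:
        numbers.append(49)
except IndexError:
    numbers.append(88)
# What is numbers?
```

Step-by-step execution trace:
1. Inner try: `[][0]` raises IndexError.
2. Inner `except IndexError` matches → `numbers.append(3)` → numbers = [3].
3. bare `raise` re-raises IndexError.
4. Inner `finally` runs during unwinding: `numbers.append(49)` → numbers = [3, 49].
5. Outer `except IndexError` matches → `numbers.append(88)` → numbers = [3, 49, 88].
Result: [3, 49, 88]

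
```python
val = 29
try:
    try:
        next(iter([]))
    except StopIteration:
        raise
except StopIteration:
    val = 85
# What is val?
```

Step-by-step execution trace:
1. Inner try: `next(iter([]))` raises StopIteration.
2. Inner `except StopIteration` matches; bare `raise` re-raises the same StopIteration.
3. Outer `except StopIteration` matches → val = 85.
Result: 85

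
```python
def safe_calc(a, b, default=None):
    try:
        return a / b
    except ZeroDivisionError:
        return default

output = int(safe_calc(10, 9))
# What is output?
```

Step-by-step execution trace:
1. `safe_calc(10, 9)` enters try: `return 10 / 9` → returns 1.1111111111111112. No exception raised.
2. `except ZeroDivisionError` is skipped.
3. `int(1.1111111111111112)` → 1 → output = 1.
Result: 1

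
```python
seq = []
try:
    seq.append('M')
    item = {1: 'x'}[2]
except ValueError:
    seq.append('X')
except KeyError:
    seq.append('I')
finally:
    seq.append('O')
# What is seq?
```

Step-by-step execution trace:
1. try: `seq.append('M')` → seq = ['M'].
2. `item = {1: 'x'}[2]` raises KeyError.
3. `except ValueError` does not match KeyError; skipped.
4. `except KeyError` matches → `seq.append('I')` → seq = ['M', 'I'].
5. finally always runs: `seq.append('O')` → seq = ['M', 'I', 'O'].
Result: ['M', 'I', 'O']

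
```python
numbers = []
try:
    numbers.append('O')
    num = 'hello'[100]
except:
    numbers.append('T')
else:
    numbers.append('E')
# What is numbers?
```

Step-by-step execution trace:
1. try: `numbers.append('O')` → numbers = ['O'].
2. `num = 'hello'[100]` raises IndexError.
3. bare `except` matches → `numbers.append('T')` → numbers = ['O', 'T'].
4. `else` is skipped (an exception was raised).
Result: ['O', 'T']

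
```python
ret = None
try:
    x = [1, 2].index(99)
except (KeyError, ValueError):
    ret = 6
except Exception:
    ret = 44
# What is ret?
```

Step-by-step execution trace:
1. `x = [1, 2].index(99)` raises ValueError.
2. `except (KeyError, ValueError)` matches (ValueError is in the tuple) → ret = 6.
3. `except Exception` is not reached.
Result: 6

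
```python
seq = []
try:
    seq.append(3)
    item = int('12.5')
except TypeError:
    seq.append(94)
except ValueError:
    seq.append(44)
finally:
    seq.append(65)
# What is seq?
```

Step-by-step execution trace:
1. try: `seq.append(3)` → seq = [3].
2. `item = int('12.5')` raises ValueError.
3. `except TypeError` does not match ValueError; skipped.
4. `except ValueError` matches → `seq.append(44)` → seq = [3, 44].
5. finally always runs: `seq.append(65)` → seq = [3, 44, 65].
Result: [3, 44, 65]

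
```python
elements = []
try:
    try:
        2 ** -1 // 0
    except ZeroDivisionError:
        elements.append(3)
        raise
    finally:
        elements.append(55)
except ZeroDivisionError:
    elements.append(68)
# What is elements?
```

Step-by-step execution trace:
1. Inner try: `2 ** -1 // 0` raises ZeroDivisionError.
2. Inner `except ZeroDivisionError` matches → `elements.append(3)` → elements = [3].
3. bare `raise` re-raises ZeroDivisionError.
4. Inner `finally` runs during unwinding: `elements.append(55)` → elements = [3, 55].
5. Outer `except ZeroDivisionError` matches → `elements.append(68)` → elements = [3, 55, 68].
Result: [3, 55, 68]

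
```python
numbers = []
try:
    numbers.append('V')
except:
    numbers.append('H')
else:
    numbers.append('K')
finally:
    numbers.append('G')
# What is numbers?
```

Step-by-step execution trace:
1. try: `numbers.append('V')` → numbers = ['V']. No exception raised.
2. `except` is skipped.
3. `else` runs: `numbers.append('K')` → numbers = ['V', 'K'].
4. `finally` always runs: `numbers.append('G')` → numbers = ['V', 'K', 'G'].
Result: ['V', 'K', 'G']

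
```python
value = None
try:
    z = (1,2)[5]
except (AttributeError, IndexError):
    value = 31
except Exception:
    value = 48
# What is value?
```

Step-by-step execution trace:
1. `z = (1,2)[5]` raises IndexError.
2. `except (AttributeError, IndexError)` matches (IndexError is in the tuple) → value = 31.
3. `except Exception` is not reached.
Result: 31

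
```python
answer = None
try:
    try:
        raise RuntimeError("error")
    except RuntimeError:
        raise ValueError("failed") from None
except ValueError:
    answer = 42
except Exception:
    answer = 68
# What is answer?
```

Step-by-step execution trace:
1. Inner try raises RuntimeError; inner `except RuntimeError` catches it.
2. `raise ValueError(...) from None` raises ValueError (from None suppresses __context__, but the active exception is still ValueError).
3. Outer `except ValueError` matches → answer = 42.
4. `except Exception` is not reached.
Result: 42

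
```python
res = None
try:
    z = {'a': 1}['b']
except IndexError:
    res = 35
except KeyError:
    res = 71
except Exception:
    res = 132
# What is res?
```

Step-by-step execution trace:
1. `z = {'a': 1}['b']` raises KeyError.
2. `except IndexError` does not match KeyError; skipped.
3. `except KeyError` matches → res = 71.
4. Remaining except clauses are skipped.
Result: 71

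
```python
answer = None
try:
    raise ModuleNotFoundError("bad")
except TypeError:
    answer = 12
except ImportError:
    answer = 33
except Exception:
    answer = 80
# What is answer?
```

Step-by-step execution trace:
1. `raise ModuleNotFoundError(...)` raises ModuleNotFoundError.
2. `except TypeError` does not match (ModuleNotFoundError is not a subclass of TypeError); skipped.
3. `except ImportError` matches (ModuleNotFoundError is a subclass of ImportError) → answer = 33.
4. `except Exception` is not reached.
Result: 33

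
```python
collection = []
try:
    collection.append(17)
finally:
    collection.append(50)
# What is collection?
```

Step-by-step execution trace:
1. try: `collection.append(17)` → collection = [17].
2. The try body completes without raising.
3. finally always runs: `collection.append(50)` → collection = [17, 50].
Result: [17, 50]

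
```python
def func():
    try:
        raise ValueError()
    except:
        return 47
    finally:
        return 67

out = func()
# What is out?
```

Step-by-step execution trace:
1. `func()` enters try: `raise ValueError()` raises ValueError.
2. bare `except` matches → `return 47` sets pending return value 47.
3. Before returning, `finally: return 67` runs and overrides the pending return.
4. func() returns 67 → out = 67.
Result: 67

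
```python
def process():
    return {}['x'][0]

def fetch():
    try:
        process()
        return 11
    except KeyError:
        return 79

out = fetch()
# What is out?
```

Step-by-step execution trace:
1. `fetch()` calls `process()`.
2. `process()` evaluates `{}['x'][0]`, which raises KeyError; it propagates to the caller.
3. `return 11` is not reached.
4. `except KeyError` in fetch matches → returns 79.
5. out = 79.
Result: 79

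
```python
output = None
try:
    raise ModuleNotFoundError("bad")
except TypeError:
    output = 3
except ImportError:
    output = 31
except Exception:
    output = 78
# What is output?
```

Step-by-step execution trace:
1. `raise ModuleNotFoundError(...)` raises ModuleNotFoundError.
2. `except TypeError` does not match (ModuleNotFoundError is not a subclass of TypeError); skipped.
3. `except ImportError` matches (ModuleNotFoundError is a subclass of ImportError) → output = 31.
4. `except Exception` is not reached.
Result: 31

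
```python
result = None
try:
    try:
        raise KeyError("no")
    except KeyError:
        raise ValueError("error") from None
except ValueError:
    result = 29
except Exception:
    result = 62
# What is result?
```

Step-by-step execution trace:
1. Inner try raises KeyError; inner `except KeyError` catches it.
2. `raise ValueError(...) from None` raises ValueError (from None suppresses __context__, but the active exception is still ValueError).
3. Outer `except ValueError` matches → result = 29.
4. `except Exception` is not reached.
Result: 29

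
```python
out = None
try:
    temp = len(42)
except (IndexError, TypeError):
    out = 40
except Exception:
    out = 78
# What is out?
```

Step-by-step execution trace:
1. `temp = len(42)` raises TypeError.
2. `except (IndexError, TypeError)` matches (TypeError is in the tuple) → out = 40.
3. `except Exception` is not reached.
Result: 40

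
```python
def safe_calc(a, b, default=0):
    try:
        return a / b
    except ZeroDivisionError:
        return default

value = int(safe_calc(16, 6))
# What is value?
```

Step-by-step execution trace:
1. `safe_calc(16, 6)` enters try: `return 16 / 6` → returns 2.6666666666666665. No exception raised.
2. `except ZeroDivisionError` is skipped.
3. `int(2.6666666666666665)` → 2 → value = 2.
Result: 2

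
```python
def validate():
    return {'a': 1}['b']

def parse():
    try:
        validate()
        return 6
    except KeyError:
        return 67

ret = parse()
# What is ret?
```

Step-by-step execution trace:
1. `parse()` calls `validate()`.
2. `validate()` evaluates `{'a': 1}['b']`, which raises KeyError; it propagates to the caller.
3. `return 6` is not reached.
4. `except KeyError` in parse matches → returns 67.
5. ret = 67.
Result: 67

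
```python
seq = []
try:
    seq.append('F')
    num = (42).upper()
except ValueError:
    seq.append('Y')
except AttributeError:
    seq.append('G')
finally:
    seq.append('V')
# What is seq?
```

Step-by-step execution trace:
1. try: `seq.append('F')` → seq = ['F'].
2. `num = (42).upper()` raises AttributeError.
3. `except ValueError` does not match AttributeError; skipped.
4. `except AttributeError` matches → `seq.append('G')` → seq = ['F', 'G'].
5. finally always runs: `seq.append('V')` → seq = ['F', 'G', 'V'].
Result: ['F', 'G', 'V']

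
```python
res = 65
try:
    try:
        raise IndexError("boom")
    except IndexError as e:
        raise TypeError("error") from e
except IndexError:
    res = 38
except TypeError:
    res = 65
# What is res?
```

Step-by-step execution trace:
1. Inner try raises IndexError; inner `except IndexError as e` catches it.
2. `raise TypeError(...) from e` raises TypeError (IndexError is attached as __cause__, but only TypeError is active).
3. Outer `except IndexError` does not match TypeError; skipped.
4. Outer `except TypeError` matches → res = 65.
Result: 65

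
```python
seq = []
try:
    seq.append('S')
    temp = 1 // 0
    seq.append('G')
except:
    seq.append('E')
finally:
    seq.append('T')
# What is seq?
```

Step-by-step execution trace:
1. try: `seq.append('S')` → seq = ['S'].
2. `temp = 1 // 0` raises ZeroDivisionError; `seq.append('G')` is not reached.
3. bare `except` matches → `seq.append('E')` → seq = ['S', 'E'].
4. finally always runs: `seq.append('T')` → seq = ['S', 'E', 'T'].
Result: ['S', 'E', 'T']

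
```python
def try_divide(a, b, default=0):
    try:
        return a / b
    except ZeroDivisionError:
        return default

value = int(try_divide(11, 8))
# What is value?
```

Step-by-step execution trace:
1. `try_divide(11, 8)` enters try: `return 11 / 8` → returns 1.375. No exception raised.
2. `except ZeroDivisionError` is skipped.
3. `int(1.375)` → 1 → value = 1.
Result: 1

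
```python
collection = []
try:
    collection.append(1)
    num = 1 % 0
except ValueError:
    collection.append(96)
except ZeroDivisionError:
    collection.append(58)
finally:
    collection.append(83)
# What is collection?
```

Step-by-step execution trace:
1. try: `collection.append(1)` → collection = [1].
2. `num = 1 % 0` raises ZeroDivisionError.
3. `except ValueError` does not match ZeroDivisionError; skipped.
4. `except ZeroDivisionError` matches → `collection.append(58)` → collection = [1, 58].
5. finally always runs: `collection.append(83)` → collection = [1, 58, 83].
Result: [1, 58, 83]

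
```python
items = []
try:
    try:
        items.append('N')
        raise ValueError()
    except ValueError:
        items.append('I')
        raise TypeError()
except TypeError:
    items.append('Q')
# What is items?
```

Step-by-step execution trace:
1. Inner try: `items.append('N')` → items = ['N'].
2. `raise ValueError()` raises ValueError.
3. Inner `except ValueError` matches → `items.append('I')` → items = ['N', 'I'].
4. `raise TypeError()` raises TypeError; propagates to outer try.
5. Outer `except TypeError` matches → `items.append('Q')` → items = ['N', 'I', 'Q'].
Result: ['N', 'I', 'Q']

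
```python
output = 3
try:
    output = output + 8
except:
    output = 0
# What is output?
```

Step-by-step execution trace:
1. output starts at 3.
2. try: `output = output + 8` → output = 11. No exception raised.
3. `except` is skipped.
Result: 11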